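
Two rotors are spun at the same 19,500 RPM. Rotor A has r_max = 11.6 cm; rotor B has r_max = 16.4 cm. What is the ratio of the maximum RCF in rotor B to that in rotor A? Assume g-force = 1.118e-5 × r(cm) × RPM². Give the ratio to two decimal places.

At fixed N, RCF ∝ r, so RCF_B/RCF_A = r_B/r_A = 16.4 / 11.6 = 1.4138.

1.41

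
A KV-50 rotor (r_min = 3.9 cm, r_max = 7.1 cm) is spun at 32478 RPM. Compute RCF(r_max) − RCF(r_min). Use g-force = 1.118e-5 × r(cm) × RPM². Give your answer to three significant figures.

37700 x g

ΔRCF = 1.118 × 10⁻⁵ × (r_max − r_min) × N² = 1.118 × 10⁻⁵ × 3.2 × 1,054,820,484 ≈ 37,737.3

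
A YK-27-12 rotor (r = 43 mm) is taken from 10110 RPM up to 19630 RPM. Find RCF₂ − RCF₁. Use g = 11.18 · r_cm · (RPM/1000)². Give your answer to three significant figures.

≈ 13600 ×g

r = 43 mm = 4.3 cm
RCF₁ = 11.18 × 4.3 × (10.11)² = 11.18 × 4.3 × 102.2121 ≈ 4,913.7 × g
RCF₂ = 11.18 × 4.3 × (19.63)² = 11.18 × 4.3 × 385.3369 ≈ 18,524.7 × g
Increase = 18,524.7 − 4,913.7 = 13,611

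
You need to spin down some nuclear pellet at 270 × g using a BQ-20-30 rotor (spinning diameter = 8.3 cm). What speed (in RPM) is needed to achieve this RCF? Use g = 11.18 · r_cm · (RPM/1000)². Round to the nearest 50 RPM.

r = 8.3 / 2 = 4.15 cm
RCF = 11.18 × r × (N/1000)²
270 = 11.18 × 4.15 × (N/1000)²
(N/1000)² = 270 / 46.397 = 5.819342
N = 1000 × √5.819342 ≈ 2,412.3

2400 RPM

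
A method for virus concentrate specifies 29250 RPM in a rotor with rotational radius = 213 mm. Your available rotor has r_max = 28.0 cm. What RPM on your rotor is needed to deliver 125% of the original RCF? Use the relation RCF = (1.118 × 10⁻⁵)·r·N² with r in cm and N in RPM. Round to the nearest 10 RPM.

≈ 28520 RPM

Original rotor: r = 213 mm = 21.3 cm
RCF = 1.118 × 10⁻⁵ × r × N²
RCF_original = 1.118 × 10⁻⁵ × 21.3 × (29250)² = 1.118 × 10⁻⁵ × 21.3 × 855,562,500 ≈ 203,738.5 × g
Target RCF = 1.25 × 203,738.5 ≈ 254,673.1 × g
254,673.1 = 1.118 × 10⁻⁵ × 28 × N²
N² = 254,673.1 / (31.304 × 10⁻⁵) = 813,548,109
N ≈ √813,548,109 ≈ 28,522.8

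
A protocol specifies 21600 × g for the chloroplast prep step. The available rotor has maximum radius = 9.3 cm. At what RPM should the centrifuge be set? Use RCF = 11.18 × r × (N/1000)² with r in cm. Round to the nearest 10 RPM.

21,600 = 11.18 × 9.3 × (N/1000)²
(N/1000)² = 21,600 / 103.974 = 207.7442
N = 1000 × √207.7442 ≈ 14,413.3

N ≈ 14410 RPM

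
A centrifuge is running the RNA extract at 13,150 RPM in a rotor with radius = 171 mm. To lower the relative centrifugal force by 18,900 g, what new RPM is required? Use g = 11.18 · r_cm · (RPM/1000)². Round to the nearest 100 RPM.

8600 RPM

r = 171 mm = 17.1 cm
Current RCF = 11.18 × 17.1 × (13.15)² = 11.18 × 17.1 × 172.9225 ≈ 33,059 × g
Target RCF = 33,059 − 18,900 = 14,159 × g
(N/1000)² = 14,159 / 191.178 = 74.06187
N = 1000 × √74.06187 ≈ 8,605.9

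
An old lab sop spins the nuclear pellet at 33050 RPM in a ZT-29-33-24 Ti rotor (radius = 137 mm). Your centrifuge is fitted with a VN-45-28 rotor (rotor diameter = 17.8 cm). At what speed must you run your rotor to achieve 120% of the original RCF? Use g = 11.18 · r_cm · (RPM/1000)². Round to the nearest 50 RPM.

≈ 44900 RPM

Original rotor: r = 137 mm = 13.7 cm
RCF = 11.18 × r × (N/1000)²
RCF_original = 11.18 × 13.7 × (33.05)² = 11.18 × 13.7 × 1,092.3025 ≈ 167,303.6 × g
Target RCF = 1.2 × 167,303.6 ≈ 200,764.3 × g
Your rotor: r = 17.8 / 2 = 8.9 cm
200,764.3 = 11.18 × 8.9 × (N/1000)²
(N/1000)² = 200,764.3 / 99.502 = 2017.691
N = 1000 × √2017.691 ≈ 44,918.7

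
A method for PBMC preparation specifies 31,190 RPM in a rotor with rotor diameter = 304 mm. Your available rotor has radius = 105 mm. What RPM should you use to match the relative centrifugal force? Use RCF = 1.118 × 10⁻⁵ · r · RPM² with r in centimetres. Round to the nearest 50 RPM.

37550 RPM

Original rotor: r = 304 mm / 2 = 152 mm = 15.2 cm
RCF_original = 1.118 × 10⁻⁵ × 15.2 × (31190)² = 1.118 × 10⁻⁵ × 15.2 × 972,816,100 ≈ 165,316.5 × g
Your rotor: r = 105 mm = 10.5 cm
165,316.5 = 1.118 × 10⁻⁵ × 10.5 × N²
N² = 165,316.5 / (11.739 × 10⁻⁵) = 1,408,267,314
N ≈ √1,408,267,314 ≈ 37,526.9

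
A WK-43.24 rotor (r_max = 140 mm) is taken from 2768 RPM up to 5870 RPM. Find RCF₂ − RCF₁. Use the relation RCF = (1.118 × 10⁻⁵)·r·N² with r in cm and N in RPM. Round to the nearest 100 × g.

r = 140 mm = 14.0 cm
RCF₁ = 1.118 × 10⁻⁵ × 14 × (2768)² = 1.118 × 10⁻⁵ × 14 × 7,661,824 ≈ 1,199.2 × g
RCF₂ = 1.118 × 10⁻⁵ × 14 × (5870)² = 1.118 × 10⁻⁵ × 14 × 34,456,900 ≈ 5,393.2 × g
Increase = 5,393.2 − 1,199.2 = 4,194

4200 × g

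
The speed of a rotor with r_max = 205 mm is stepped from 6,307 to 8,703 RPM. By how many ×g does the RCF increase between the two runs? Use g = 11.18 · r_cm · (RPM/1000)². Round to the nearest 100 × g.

r = 205 mm = 20.5 cm
RCF₁ = 11.18 × 20.5 × (6.307)² = 11.18 × 20.5 × 39.778249 ≈ 9,116.8 × g
RCF₂ = 11.18 × 20.5 × (8.703)² = 11.18 × 20.5 × 75.742209 ≈ 17,359.4 × g
Increase = 17,359.4 − 9,116.8 = 8,242.6

8200 ×g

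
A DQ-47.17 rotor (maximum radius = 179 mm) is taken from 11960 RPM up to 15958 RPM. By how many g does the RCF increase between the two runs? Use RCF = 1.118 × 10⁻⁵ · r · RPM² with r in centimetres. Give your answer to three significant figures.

22300 g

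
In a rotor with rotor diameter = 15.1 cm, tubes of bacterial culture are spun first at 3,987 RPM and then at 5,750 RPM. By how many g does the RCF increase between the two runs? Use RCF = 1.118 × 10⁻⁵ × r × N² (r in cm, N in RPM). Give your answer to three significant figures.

1450 g

r = 15.1 / 2 = 7.55 cm
RCF₁ = 1.118 × 10⁻⁵ × 7.55 × (3987)² = 1.118 × 10⁻⁵ × 7.55 × 15,896,169 ≈ 1,341.8 × g
RCF₂ = 1.118 × 10⁻⁵ × 7.55 × (5750)² = 1.118 × 10⁻⁵ × 7.55 × 33,062,500 ≈ 2,790.8 × g
Increase = 2,790.8 − 1,341.8 = 1,449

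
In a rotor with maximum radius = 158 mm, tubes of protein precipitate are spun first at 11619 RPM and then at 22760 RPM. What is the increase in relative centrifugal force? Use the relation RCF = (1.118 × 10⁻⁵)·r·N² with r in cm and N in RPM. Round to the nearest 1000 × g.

r = 158 mm = 15.8 cm
RCF₁ = 1.118 × 10⁻⁵ × 15.8 × (11619)² = 1.118 × 10⁻⁵ × 15.8 × 135,001,161 ≈ 23,847.1 × g
RCF₂ = 1.118 × 10⁻⁵ × 15.8 × (22760)² = 1.118 × 10⁻⁵ × 15.8 × 518,017,600 ≈ 91,504.7 × g
Increase = 91,504.7 − 23,847.1 = 67,657.6

≈ 68000 x g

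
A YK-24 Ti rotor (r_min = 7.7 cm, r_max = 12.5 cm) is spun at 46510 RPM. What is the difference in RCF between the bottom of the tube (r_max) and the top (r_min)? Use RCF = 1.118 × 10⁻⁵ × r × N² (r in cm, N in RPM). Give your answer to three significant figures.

ΔRCF = 1.118 × 10⁻⁵ × (r_max − r_min) × N² = 1.118 × 10⁻⁵ × 4.8 × 2,163,180,100 ≈ 116,084.9

≈ 116000 x g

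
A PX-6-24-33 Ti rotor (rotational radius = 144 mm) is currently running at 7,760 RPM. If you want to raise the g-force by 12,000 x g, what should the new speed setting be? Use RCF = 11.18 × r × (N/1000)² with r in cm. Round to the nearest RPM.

r = 144 mm = 14.4 cm
Current RCF = 11.18 × 14.4 × (7.76)² = 11.18 × 14.4 × 60.2176 ≈ 9,694.6 × g
Target RCF = 9,694.6 + 12,000 = 21,694.6 × g
(N/1000)² = 21,694.6 / 160.992 = 134.7558
N = 1000 × √134.7558 ≈ 11,608.4

11608 RPM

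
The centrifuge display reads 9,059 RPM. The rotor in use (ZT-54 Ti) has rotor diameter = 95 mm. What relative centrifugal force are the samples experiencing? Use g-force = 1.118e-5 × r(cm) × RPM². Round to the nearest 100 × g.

r = 95 mm / 2 = 47.5 mm = 4.75 cm
RCF = 1.118 × 10⁻⁵ × 4.75 × (9059)² = 1.118 × 10⁻⁵ × 4.75 × 82,065,481 ≈ 4,358.1 × g

RCF ≈ 4400 × g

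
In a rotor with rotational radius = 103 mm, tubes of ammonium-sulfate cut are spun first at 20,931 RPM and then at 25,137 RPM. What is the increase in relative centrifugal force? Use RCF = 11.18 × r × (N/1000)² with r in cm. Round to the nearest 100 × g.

22300 g

r = 103 mm = 10.3 cm
RCF₁ = 11.18 × 10.3 × (20.931)² = 11.18 × 10.3 × 438.106761 ≈ 50,449.7 × g
RCF₂ = 11.18 × 10.3 × (25.137)² = 11.18 × 10.3 × 631.868769 ≈ 72,762.2 × g
Increase = 72,762.2 − 50,449.7 = 22,312.5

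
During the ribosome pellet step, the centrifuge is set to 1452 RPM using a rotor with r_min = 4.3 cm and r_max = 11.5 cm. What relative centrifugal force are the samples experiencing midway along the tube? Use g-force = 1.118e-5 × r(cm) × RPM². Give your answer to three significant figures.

≈ 186 x g

r_avg = (4.3 + 11.5) / 2 = 7.9 cm
RCF = 1.118 × 10⁻⁵ × 7.9 × (1452)² = 1.118 × 10⁻⁵ × 7.9 × 2,108,304 ≈ 186.2 × g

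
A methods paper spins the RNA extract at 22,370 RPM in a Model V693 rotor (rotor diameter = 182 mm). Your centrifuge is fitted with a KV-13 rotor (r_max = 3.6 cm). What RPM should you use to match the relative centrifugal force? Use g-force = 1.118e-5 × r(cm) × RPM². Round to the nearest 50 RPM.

35550 RPM

Original rotor: r = 182 mm / 2 = 91 mm = 9.1 cm
RCF_original = 1.118 × 10⁻⁵ × 9.1 × (22370)² = 1.118 × 10⁻⁵ × 9.1 × 500,416,900 ≈ 50,911.4 × g
50,911.4 = 1.118 × 10⁻⁵ × 3.6 × N²
N² = 50,911.4 / (4.0248 × 10⁻⁵) = 1,264,942,357
N ≈ √1,264,942,357 ≈ 35,566.0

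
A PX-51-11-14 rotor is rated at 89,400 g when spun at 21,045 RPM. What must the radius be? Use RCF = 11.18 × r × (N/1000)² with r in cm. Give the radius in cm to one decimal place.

89400 = 11.18 × r × (21.045)²
r = 89400 / (11.18 × 442.892025) = 89400 / 4951.533 ≈ 18.055 cm

≈ 18.1 cm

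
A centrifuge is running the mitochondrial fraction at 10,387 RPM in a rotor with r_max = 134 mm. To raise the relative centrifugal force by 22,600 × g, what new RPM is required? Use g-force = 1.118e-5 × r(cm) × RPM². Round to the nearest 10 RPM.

r = 134 mm = 13.4 cm
Current RCF = 1.118 × 10⁻⁵ × 13.4 × (10387)² = 1.118 × 10⁻⁵ × 13.4 × 107,889,769 ≈ 16,163.2 × g
Target RCF = 16,163.2 + 22,600 = 38,763.2 × g
N² = 38,763.2 / (14.9812 × 10⁻⁵) = 258,745,628
N ≈ √258,745,628 ≈ 16,085.6

N₂ ≈ 16090 RPM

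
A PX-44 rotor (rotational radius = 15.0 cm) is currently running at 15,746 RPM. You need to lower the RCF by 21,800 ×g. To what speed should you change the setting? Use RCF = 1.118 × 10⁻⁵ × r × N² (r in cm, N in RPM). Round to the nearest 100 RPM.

Current RCF = 1.118 × 10⁻⁵ × 15 × (15746)² = 1.118 × 10⁻⁵ × 15 × 247,936,516 ≈ 41,579 × g
Target RCF = 41,579 − 21,800 = 19,779 × g
N² = 19,779 / (16.77 × 10⁻⁵) = 117,942,755
N ≈ √117,942,755 ≈ 10,860.1

10900 RPM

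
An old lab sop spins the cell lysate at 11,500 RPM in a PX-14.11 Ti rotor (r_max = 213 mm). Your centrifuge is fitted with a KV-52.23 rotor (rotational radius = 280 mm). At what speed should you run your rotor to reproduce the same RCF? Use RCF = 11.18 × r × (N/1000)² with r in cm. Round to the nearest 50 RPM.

≈ 10050 RPM

Original rotor: r = 213 mm = 21.3 cm
RCF_original = 11.18 × 21.3 × (11.5)² = 11.18 × 21.3 × 132.25 ≈ 31,493.2 × g
Your rotor: r = 280 mm = 28.0 cm
31,493.2 = 11.18 × 28 × (N/1000)²
(N/1000)² = 31,493.2 / 313.04 = 100.6044
N = 1000 × √100.6044 ≈ 10,030.2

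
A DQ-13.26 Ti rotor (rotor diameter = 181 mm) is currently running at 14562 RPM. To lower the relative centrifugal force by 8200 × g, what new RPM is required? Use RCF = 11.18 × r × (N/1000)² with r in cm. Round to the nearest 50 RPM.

N₂ ≈ 11450 RPM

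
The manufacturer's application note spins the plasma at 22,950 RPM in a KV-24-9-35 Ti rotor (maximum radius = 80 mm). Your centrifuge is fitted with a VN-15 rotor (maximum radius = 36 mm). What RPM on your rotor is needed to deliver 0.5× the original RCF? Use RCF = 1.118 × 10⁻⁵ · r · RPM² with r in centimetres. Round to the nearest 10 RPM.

Original rotor: r = 80 mm = 8.0 cm
RCF_original = 1.118 × 10⁻⁵ × 8 × (22950)² = 1.118 × 10⁻⁵ × 8 × 526,702,500 ≈ 47,108.3 × g
Target RCF = 0.5 × 47,108.3 ≈ 23,554.2 × g
Your rotor: r = 36 mm = 3.6 cm
23,554.2 = 1.118 × 10⁻⁵ × 3.6 × N²
N² = 23,554.2 / (4.0248 × 10⁻⁵) = 585,226,595
N ≈ √585,226,595 ≈ 24,191.5

24190 RPM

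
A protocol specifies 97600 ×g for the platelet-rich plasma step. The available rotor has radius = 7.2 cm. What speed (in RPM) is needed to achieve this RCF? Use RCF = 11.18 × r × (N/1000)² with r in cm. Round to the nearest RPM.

97,600 = 11.18 × 7.2 × (N/1000)²
(N/1000)² = 97,600 / 80.496 = 1212.483
N = 1000 × √1212.483 ≈ 34,820.7

N ≈ 34821 RPM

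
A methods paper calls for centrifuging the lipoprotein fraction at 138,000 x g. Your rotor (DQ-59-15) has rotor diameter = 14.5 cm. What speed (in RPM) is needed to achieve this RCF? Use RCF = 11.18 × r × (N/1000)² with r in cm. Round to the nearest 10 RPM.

≈ 41260 RPM

r = 14.5 / 2 = 7.25 cm
RCF = 11.18 × r × (N/1000)²
138,000 = 11.18 × 7.25 × (N/1000)²
(N/1000)² = 138,000 / 81.055 = 1702.548
N = 1000 × √1702.548 ≈ 41,261.9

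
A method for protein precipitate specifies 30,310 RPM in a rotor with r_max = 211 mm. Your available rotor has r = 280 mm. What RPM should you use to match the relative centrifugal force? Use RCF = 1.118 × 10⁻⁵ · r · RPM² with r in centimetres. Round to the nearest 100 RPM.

Original rotor: r = 211 mm = 21.1 cm
RCF_original = 1.118 × 10⁻⁵ × 21.1 × (30310)² = 1.118 × 10⁻⁵ × 21.1 × 918,696,100 ≈ 216,718.6 × g
Your rotor: r = 280 mm = 28.0 cm
216,718.6 = 1.118 × 10⁻⁵ × 28 × N²
N² = 216,718.6 / (31.304 × 10⁻⁵) = 692,303,220
N ≈ √692,303,220 ≈ 26,311.7

≈ 26300 RPM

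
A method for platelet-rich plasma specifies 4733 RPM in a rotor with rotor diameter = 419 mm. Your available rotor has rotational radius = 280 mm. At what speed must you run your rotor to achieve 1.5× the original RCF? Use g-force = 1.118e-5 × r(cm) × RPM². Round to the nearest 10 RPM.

5010 RPM

Original rotor: r = 419 mm / 2 = 209.5 mm = 20.95 cm
RCF_original = 1.118 × 10⁻⁵ × 20.95 × (4733)² = 1.118 × 10⁻⁵ × 20.95 × 22,401,289 ≈ 5,246.9 × g
Target RCF = 1.5 × 5,246.9 ≈ 7,870.3 × g
Your rotor: r = 280 mm = 28.0 cm
7,870.3 = 1.118 × 10⁻⁵ × 28 × N²
N² = 7,870.3 / (31.304 × 10⁻⁵) = 25,141,515
N ≈ √25,141,515 ≈ 5,014.1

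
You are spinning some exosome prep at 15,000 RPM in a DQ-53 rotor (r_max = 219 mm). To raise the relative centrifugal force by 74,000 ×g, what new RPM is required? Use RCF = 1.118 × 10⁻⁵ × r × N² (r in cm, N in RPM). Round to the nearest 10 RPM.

r = 219 mm = 21.9 cm
Current RCF = 1.118 × 10⁻⁵ × 21.9 × (15000)² = 1.118 × 10⁻⁵ × 21.9 × 225,000,000 ≈ 55,089.4 × g
Target RCF = 55,089.4 + 74,000 = 129,089.4 × g
N² = 129,089.4 / (24.4842 × 10⁻⁵) = 527,235,523
N ≈ √527,235,523 ≈ 22,961.6

N₂ ≈ 22960 RPM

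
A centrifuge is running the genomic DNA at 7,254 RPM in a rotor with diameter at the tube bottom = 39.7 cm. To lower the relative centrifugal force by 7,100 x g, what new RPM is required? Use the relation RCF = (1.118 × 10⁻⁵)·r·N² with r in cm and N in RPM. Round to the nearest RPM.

≈ 4542 RPM

r = 39.7 / 2 = 19.85 cm
Current RCF = 1.118 × 10⁻⁵ × 19.85 × (7254)² = 1.118 × 10⁻⁵ × 19.85 × 52,620,516 ≈ 11,677.7 × g
Target RCF = 11,677.7 − 7,100 = 4,577.7 × g
N² = 4,577.7 / (22.1923 × 10⁻⁵) = 20,627,425
N ≈ √20,627,425 ≈ 4,541.7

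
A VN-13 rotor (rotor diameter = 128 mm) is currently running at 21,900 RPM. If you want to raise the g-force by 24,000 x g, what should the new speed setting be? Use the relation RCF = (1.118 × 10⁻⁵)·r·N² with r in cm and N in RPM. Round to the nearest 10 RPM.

≈ 28550 RPM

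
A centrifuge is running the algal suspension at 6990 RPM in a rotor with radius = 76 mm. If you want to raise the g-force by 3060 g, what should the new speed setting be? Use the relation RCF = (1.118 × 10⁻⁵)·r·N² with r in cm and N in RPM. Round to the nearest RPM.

r = 76 mm = 7.6 cm
Current RCF = 1.118 × 10⁻⁵ × 7.6 × (6990)² = 1.118 × 10⁻⁵ × 7.6 × 48,860,100 ≈ 4,151.5 × g
Target RCF = 4,151.5 + 3,060 = 7,211.5 × g
N² = 7,211.5 / (8.4968 × 10⁻⁵) = 84,873,129
N ≈ √84,873,129 ≈ 9,212.7

9213 RPM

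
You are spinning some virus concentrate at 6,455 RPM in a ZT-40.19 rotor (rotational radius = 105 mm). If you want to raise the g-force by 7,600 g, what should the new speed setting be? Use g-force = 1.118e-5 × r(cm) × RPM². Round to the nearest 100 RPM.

N₂ ≈ 10300 RPM

r = 105 mm = 10.5 cm
Current RCF = 1.118 × 10⁻⁵ × 10.5 × (6455)² = 1.118 × 10⁻⁵ × 10.5 × 41,667,025 ≈ 4,891.3 × g
Target RCF = 4,891.3 + 7,600 = 12,491.3 × g
N² = 12,491.3 / (11.739 × 10⁻⁵) = 106,408,553
N ≈ √106,408,553 ≈ 10,315.5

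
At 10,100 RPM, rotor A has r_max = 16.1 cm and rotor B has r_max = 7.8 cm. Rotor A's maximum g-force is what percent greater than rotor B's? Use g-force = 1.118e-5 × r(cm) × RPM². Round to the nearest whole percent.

106%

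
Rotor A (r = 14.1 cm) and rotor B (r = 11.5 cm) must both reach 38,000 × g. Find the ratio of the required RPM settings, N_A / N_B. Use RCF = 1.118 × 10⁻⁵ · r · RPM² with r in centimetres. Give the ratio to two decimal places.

0.90

At fixed RCF, N ∝ 1/√r, so N_A/N_B = √(r_B/r_A) = √(11.5/14.1) = √0.815603 = 0.9031.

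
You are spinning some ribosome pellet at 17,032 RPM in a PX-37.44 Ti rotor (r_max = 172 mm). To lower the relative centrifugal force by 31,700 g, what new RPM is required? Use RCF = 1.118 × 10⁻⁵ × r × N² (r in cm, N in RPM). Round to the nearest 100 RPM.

r = 172 mm = 17.2 cm
Current RCF = 1.118 × 10⁻⁵ × 17.2 × (17032)² = 1.118 × 10⁻⁵ × 17.2 × 290,089,024 ≈ 55,783 × g
Target RCF = 55,783 − 31,700 = 24,083 × g
N² = 24,083 / (19.2296 × 10⁻⁵) = 125,239,215
N ≈ √125,239,215 ≈ 11,191.0

N₂ ≈ 11200 RPM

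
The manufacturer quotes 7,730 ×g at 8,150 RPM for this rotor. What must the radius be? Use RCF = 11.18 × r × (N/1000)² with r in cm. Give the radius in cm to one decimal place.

7730 = 11.18 × r × (8.15)²
r = 7730 / (11.18 × 66.4225) = 7730 / 742.6036 ≈ 10.409 cm

10.4 cm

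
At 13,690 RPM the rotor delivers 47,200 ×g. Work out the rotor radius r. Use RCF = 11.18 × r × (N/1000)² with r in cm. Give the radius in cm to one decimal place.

r ≈ 22.5 cm

47200 = 11.18 × r × (13.69)²
r = 47200 / (11.18 × 187.4161) = 47200 / 2095.312 ≈ 22.526 cm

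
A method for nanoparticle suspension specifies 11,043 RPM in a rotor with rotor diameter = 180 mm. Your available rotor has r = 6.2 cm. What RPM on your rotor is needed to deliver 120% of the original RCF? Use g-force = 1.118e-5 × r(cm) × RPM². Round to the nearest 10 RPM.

14570 RPM

Original rotor: r = 180 mm / 2 = 90 mm = 9 cm
RCF_original = 1.118 × 10⁻⁵ × 9 × (11043)² = 1.118 × 10⁻⁵ × 9 × 121,947,849 ≈ 12,270.4 × g
Target RCF = 1.2 × 12,270.4 ≈ 14,724.5 × g
14,724.5 = 1.118 × 10⁻⁵ × 6.2 × N²
N² = 14,724.5 / (6.9316 × 10⁻⁵) = 212,425,703
N ≈ √212,425,703 ≈ 14,574.8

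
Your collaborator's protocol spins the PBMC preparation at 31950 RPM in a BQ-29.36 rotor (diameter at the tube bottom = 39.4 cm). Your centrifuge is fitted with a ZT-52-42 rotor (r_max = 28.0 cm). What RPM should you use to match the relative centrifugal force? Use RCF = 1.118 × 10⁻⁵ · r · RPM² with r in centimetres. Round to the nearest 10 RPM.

Original rotor: r = 39.4 / 2 = 19.7 cm
RCF_original = 1.118 × 10⁻⁵ × 19.7 × (31950)² = 1.118 × 10⁻⁵ × 19.7 × 1,020,802,500 ≈ 224,827.7 × g
224,827.7 = 1.118 × 10⁻⁵ × 28 × N²
N² = 224,827.7 / (31.304 × 10⁻⁵) = 718,207,577
N ≈ √718,207,577 ≈ 26,799.4

≈ 26800 RPM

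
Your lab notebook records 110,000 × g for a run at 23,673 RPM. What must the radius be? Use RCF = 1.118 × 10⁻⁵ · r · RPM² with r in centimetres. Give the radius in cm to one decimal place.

RCF = 1.118 × 10⁻⁵ × r × N²
110000 = 1.118 × 10⁻⁵ × r × (23673)²
r = 110000 / (1.118 × 10⁻⁵ × 560,410,929) = 110000 / 6265.394 ≈ 17.557 cm

≈ 17.6 cm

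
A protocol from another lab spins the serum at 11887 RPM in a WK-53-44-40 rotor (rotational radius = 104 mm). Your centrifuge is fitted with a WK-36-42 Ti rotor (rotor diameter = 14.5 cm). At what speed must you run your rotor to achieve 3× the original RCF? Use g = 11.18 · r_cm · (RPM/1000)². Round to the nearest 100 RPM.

≈ 24700 RPM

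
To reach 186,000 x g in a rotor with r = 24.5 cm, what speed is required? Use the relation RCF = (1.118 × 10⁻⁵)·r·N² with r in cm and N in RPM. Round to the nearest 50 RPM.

26050 RPM

RCF = 1.118 × 10⁻⁵ × r × N²
186,000 = 1.118 × 10⁻⁵ × 24.5 × N²
N² = 186,000 / (27.391 × 10⁻⁵) = 679,055,164
N ≈ √679,055,164 ≈ 26,058.7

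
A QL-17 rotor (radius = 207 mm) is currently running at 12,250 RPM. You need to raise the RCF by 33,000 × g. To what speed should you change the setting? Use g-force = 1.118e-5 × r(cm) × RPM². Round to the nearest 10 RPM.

r = 207 mm = 20.7 cm
Current RCF = 1.118 × 10⁻⁵ × 20.7 × (12250)² = 1.118 × 10⁻⁵ × 20.7 × 150,062,500 ≈ 34,728.4 × g
Target RCF = 34,728.4 + 33,000 = 67,728.4 × g
N² = 67,728.4 / (23.1426 × 10⁻⁵) = 292,656,832
N ≈ √292,656,832 ≈ 17,107.2

N₂ ≈ 17110 RPM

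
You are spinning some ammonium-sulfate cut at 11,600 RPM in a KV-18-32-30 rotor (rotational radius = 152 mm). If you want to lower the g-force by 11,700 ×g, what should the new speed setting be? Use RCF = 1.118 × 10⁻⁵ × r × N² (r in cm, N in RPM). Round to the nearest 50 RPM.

r = 152 mm = 15.2 cm
Current RCF = 1.118 × 10⁻⁵ × 15.2 × (11600)² = 1.118 × 10⁻⁵ × 15.2 × 134,560,000 ≈ 22,866.6 × g
Target RCF = 22,866.6 − 11,700 = 11,166.6 × g
N² = 11,166.6 / (16.9936 × 10⁻⁵) = 65,710,620
N ≈ √65,710,620 ≈ 8,106.2

N₂ ≈ 8100 RPM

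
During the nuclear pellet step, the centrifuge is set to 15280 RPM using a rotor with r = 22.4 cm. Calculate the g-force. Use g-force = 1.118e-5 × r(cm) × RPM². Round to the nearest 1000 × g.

RCF = 1.118 × 10⁻⁵ × 22.4 × (15280)² = 1.118 × 10⁻⁵ × 22.4 × 233,478,400 ≈ 58,470.5 × g

58000 ×g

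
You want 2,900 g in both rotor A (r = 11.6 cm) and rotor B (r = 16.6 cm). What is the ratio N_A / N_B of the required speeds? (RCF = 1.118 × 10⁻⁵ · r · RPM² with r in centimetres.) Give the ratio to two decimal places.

1.20

At fixed RCF, N ∝ 1/√r, so N_A/N_B = √(r_B/r_A) = √(16.6/11.6) = √1.431034 = 1.1963.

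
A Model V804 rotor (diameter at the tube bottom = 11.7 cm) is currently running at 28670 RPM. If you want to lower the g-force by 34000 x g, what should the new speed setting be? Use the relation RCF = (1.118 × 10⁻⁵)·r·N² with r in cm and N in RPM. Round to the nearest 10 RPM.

17380 RPM

r = 11.7 / 2 = 5.85 cm
Current RCF = 1.118 × 10⁻⁵ × 5.85 × (28670)² = 1.118 × 10⁻⁵ × 5.85 × 821,968,900 ≈ 53,759.2 × g
Target RCF = 53,759.2 − 34,000 = 19,759.2 × g
N² = 19,759.2 / (6.5403 × 10⁻⁵) = 302,114,582
N ≈ √302,114,582 ≈ 17,381.4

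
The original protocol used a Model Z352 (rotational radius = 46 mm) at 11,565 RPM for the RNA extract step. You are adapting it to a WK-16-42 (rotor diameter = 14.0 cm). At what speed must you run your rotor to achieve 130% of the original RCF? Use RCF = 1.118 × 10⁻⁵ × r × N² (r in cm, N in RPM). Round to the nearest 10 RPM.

Original rotor: r = 46 mm = 4.6 cm
RCF_original = 1.118 × 10⁻⁵ × 4.6 × (11565)² = 1.118 × 10⁻⁵ × 4.6 × 133,749,225 ≈ 6,878.5 × g
Target RCF = 1.3 × 6,878.5 ≈ 8,942.1 × g
Your rotor: r = 14.0 / 2 = 7 cm
8,942.1 = 1.118 × 10⁻⁵ × 7 × N²
N² = 8,942.1 / (7.826 × 10⁻⁵) = 114,261,436
N ≈ √114,261,436 ≈ 10,689.3

≈ 10690 RPM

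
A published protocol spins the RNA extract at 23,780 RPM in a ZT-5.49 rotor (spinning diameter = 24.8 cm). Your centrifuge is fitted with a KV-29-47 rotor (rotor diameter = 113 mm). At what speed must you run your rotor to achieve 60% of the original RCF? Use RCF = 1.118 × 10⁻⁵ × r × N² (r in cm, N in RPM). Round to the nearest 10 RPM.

27290 RPM

Original rotor: r = 24.8 / 2 = 12.4 cm
RCF_original = 1.118 × 10⁻⁵ × 12.4 × (23780)² = 1.118 × 10⁻⁵ × 12.4 × 565,488,400 ≈ 78,394.8 × g
Target RCF = 0.6 × 78,394.8 ≈ 47,036.9 × g
Your rotor: r = 113 mm / 2 = 56.5 mm = 5.65 cm
47,036.9 = 1.118 × 10⁻⁵ × 5.65 × N²
N² = 47,036.9 / (6.3167 × 10⁻⁵) = 744,643,564
N ≈ √744,643,564 ≈ 27,288.2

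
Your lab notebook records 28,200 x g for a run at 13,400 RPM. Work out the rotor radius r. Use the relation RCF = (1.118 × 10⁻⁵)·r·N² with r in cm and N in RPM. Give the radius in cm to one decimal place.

≈ 14.0 cm

RCF = 1.118 × 10⁻⁵ × r × N²
28200 = 1.118 × 10⁻⁵ × r × (13400)²
r = 28200 / (1.118 × 10⁻⁵ × 179,560,000) = 28200 / 2007.481 ≈ 14.047 cm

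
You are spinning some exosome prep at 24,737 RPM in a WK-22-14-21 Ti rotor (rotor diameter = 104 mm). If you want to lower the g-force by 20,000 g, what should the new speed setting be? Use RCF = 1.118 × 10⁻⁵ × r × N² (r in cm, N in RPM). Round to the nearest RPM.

r = 104 mm / 2 = 52 mm = 5.2 cm
Current RCF = 1.118 × 10⁻⁵ × 5.2 × (24737)² = 1.118 × 10⁻⁵ × 5.2 × 611,919,169 ≈ 35,574.5 × g
Target RCF = 35,574.5 − 20,000 = 15,574.5 × g
N² = 15,574.5 / (5.8136 × 10⁻⁵) = 267,897,688
N ≈ √267,897,688 ≈ 16,367.6

N₂ ≈ 16368 RPM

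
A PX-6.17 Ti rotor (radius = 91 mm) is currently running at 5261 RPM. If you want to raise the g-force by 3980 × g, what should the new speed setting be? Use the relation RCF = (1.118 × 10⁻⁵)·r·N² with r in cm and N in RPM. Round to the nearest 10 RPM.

N₂ ≈ 8170 RPM

r = 91 mm = 9.1 cm
Current RCF = 1.118 × 10⁻⁵ × 9.1 × (5261)² = 1.118 × 10⁻⁵ × 9.1 × 27,678,121 ≈ 2,815.9 × g
Target RCF = 2,815.9 + 3,980 = 6,795.9 × g
N² = 6,795.9 / (10.1738 × 10⁻⁵) = 66,798,050
N ≈ √66,798,050 ≈ 8,173.0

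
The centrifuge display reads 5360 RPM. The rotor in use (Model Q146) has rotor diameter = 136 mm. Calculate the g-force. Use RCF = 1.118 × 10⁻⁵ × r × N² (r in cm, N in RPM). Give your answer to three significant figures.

r = 136 mm / 2 = 68 mm = 6.8 cm
RCF = 1.118 × 10⁻⁵ × 6.8 × (5360)² = 1.118 × 10⁻⁵ × 6.8 × 28,729,600 ≈ 2,184.1 × g

2180 ×g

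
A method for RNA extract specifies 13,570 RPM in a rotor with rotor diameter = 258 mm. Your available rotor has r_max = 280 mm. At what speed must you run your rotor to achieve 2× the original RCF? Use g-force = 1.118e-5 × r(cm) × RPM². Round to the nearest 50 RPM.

Original rotor: r = 258 mm / 2 = 129 mm = 12.9 cm
RCF_original = 1.118 × 10⁻⁵ × 12.9 × (13570)² = 1.118 × 10⁻⁵ × 12.9 × 184,144,900 ≈ 26,557.7 × g
Target RCF = 2 × 26,557.7 ≈ 53,115.4 × g
Your rotor: r = 280 mm = 28.0 cm
53,115.4 = 1.118 × 10⁻⁵ × 28 × N²
N² = 53,115.4 / (31.304 × 10⁻⁵) = 169,676,080
N ≈ √169,676,080 ≈ 13,026.0

13050 RPM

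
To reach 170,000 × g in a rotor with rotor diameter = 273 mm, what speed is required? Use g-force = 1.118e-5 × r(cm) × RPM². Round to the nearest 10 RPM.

r = 273 mm / 2 = 136.5 mm = 13.65 cm
170,000 = 1.118 × 10⁻⁵ × 13.65 × N²
N² = 170,000 / (15.2607 × 10⁻⁵) = 1,113,972,491
N ≈ √1,113,972,491 ≈ 33,376.2

N ≈ 33380 RPM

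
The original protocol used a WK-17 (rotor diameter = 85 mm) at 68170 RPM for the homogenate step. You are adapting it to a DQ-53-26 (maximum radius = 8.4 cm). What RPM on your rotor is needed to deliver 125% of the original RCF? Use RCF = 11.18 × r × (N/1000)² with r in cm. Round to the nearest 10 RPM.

≈ 54210 RPM

Original rotor: r = 85 mm / 2 = 42.5 mm = 4.25 cm
RCF_original = 11.18 × 4.25 × (68.17)² = 11.18 × 4.25 × 4,647.1489 ≈ 220,809.3 × g
Target RCF = 1.25 × 220,809.3 ≈ 276,011.6 × g
276,011.6 = 11.18 × 8.4 × (N/1000)²
(N/1000)² = 276,011.6 / 93.912 = 2939.045
N = 1000 × √2939.045 ≈ 54,213.0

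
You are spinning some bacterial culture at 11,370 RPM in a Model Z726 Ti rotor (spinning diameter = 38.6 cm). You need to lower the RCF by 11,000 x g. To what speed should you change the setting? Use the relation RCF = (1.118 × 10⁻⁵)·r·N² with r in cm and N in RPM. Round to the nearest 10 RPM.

≈ 8850 RPM

r = 38.6 / 2 = 19.3 cm
Current RCF = 1.118 × 10⁻⁵ × 19.3 × (11370)² = 1.118 × 10⁻⁵ × 19.3 × 129,276,900 ≈ 27,894.6 × g
Target RCF = 27,894.6 − 11,000 = 16,894.6 × g
N² = 16,894.6 / (21.5774 × 10⁻⁵) = 78,297,663
N ≈ √78,297,663 ≈ 8,848.6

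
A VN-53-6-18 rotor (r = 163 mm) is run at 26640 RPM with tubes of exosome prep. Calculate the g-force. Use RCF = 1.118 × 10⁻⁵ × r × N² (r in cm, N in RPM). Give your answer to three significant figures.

RCF ≈ 129000 ×g

r = 163 mm = 16.3 cm
RCF = 1.118 × 10⁻⁵ × 16.3 × (26640)² = 1.118 × 10⁻⁵ × 16.3 × 709,689,600 ≈ 129,329.6 × g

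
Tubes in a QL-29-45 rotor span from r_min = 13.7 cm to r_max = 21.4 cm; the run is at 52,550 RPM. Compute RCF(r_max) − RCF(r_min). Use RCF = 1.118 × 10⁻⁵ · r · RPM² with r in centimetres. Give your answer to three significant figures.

ΔRCF ≈ 238000 × g

RCF_max = 1.118 × 10⁻⁵ × 21.4 × (52550)² = 1.118 × 10⁻⁵ × 21.4 × 2,761,502,500 ≈ 660,695 × g
RCF_min = 1.118 × 10⁻⁵ × 13.7 × (52550)² = 1.118 × 10⁻⁵ × 13.7 × 2,761,502,500 ≈ 422,968.3 × g
ΔRCF = 660,695 − 422,968.3 = 237,726.7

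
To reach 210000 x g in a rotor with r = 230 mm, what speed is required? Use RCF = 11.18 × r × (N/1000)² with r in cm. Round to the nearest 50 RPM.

N ≈ 28600 RPM

r = 230 mm = 23.0 cm
RCF = 11.18 × r × (N/1000)²
210,000 = 11.18 × 23 × (N/1000)²
(N/1000)² = 210,000 / 257.14 = 816.6757
N = 1000 × √816.6757 ≈ 28,577.5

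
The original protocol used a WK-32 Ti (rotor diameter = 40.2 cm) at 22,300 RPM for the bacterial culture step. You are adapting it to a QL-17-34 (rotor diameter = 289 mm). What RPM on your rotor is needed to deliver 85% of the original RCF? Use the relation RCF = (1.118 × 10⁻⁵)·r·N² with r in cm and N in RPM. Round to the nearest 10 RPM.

24250 RPM

Original rotor: r = 40.2 / 2 = 20.1 cm
RCF_original = 1.118 × 10⁻⁵ × 20.1 × (22300)² = 1.118 × 10⁻⁵ × 20.1 × 497,290,000 ≈ 111,750 × g
Target RCF = 0.85 × 111,750 ≈ 94,987.5 × g
Your rotor: r = 289 mm / 2 = 144.5 mm = 14.45 cm
94,987.5 = 1.118 × 10⁻⁵ × 14.45 × N²
N² = 94,987.5 / (16.1551 × 10⁻⁵) = 587,972,219
N ≈ √587,972,219 ≈ 24,248.1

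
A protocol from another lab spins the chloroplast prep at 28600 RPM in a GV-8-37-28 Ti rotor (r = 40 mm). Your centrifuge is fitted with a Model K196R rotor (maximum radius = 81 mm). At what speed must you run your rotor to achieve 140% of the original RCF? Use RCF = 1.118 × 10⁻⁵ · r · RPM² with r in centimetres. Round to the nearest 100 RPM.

Original rotor: r = 40 mm = 4.0 cm
RCF = 1.118 × 10⁻⁵ × r × N²
RCF_original = 1.118 × 10⁻⁵ × 4 × (28600)² = 1.118 × 10⁻⁵ × 4 × 817,960,000 ≈ 36,579.2 × g
Target RCF = 1.4 × 36,579.2 ≈ 51,210.9 × g
Your rotor: r = 81 mm = 8.1 cm
51,210.9 = 1.118 × 10⁻⁵ × 8.1 × N²
N² = 51,210.9 / (9.0558 × 10⁻⁵) = 565,503,876
N ≈ √565,503,876 ≈ 23,780.3

23800 RPM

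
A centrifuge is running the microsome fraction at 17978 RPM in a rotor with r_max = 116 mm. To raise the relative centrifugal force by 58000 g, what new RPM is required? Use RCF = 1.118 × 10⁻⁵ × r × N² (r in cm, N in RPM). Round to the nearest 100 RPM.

r = 116 mm = 11.6 cm
Current RCF = 1.118 × 10⁻⁵ × 11.6 × (17978)² = 1.118 × 10⁻⁵ × 11.6 × 323,208,484 ≈ 41,916.3 × g
Target RCF = 41,916.3 + 58,000 = 99,916.3 × g
N² = 99,916.3 / (12.9688 × 10⁻⁵) = 770,435,969
N ≈ √770,435,969 ≈ 27,756.7

≈ 27800 RPM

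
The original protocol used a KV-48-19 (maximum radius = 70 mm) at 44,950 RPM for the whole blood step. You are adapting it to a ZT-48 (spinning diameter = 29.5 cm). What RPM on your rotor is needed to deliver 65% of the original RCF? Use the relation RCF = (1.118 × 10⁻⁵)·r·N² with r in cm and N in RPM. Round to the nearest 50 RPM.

≈ 24950 RPM

Original rotor: r = 70 mm = 7.0 cm
RCF_original = 1.118 × 10⁻⁵ × 7 × (44950)² = 1.118 × 10⁻⁵ × 7 × 2,020,502,500 ≈ 158,124.5 × g
Target RCF = 0.65 × 158,124.5 ≈ 102,780.9 × g
Your rotor: r = 29.5 / 2 = 14.75 cm
102,780.9 = 1.118 × 10⁻⁵ × 14.75 × N²
N² = 102,780.9 / (16.4905 × 10⁻⁵) = 623,273,400
N ≈ √623,273,400 ≈ 24,965.4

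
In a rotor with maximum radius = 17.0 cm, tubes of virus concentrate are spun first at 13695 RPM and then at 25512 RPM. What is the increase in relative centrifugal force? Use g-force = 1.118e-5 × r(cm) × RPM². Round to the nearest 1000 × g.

88000 x g

RCF₁ = 1.118 × 10⁻⁵ × 17 × (13695)² = 1.118 × 10⁻⁵ × 17 × 187,553,025 ≈ 35,646.3 × g
RCF₂ = 1.118 × 10⁻⁵ × 17 × (25512)² = 1.118 × 10⁻⁵ × 17 × 650,862,144 ≈ 123,702.9 × g
Increase = 123,702.9 − 35,646.3 = 88,056.6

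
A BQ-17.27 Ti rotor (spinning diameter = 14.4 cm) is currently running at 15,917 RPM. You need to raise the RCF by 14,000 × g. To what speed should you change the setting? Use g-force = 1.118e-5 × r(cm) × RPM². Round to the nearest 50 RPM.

r = 14.4 / 2 = 7.2 cm
Current RCF = 1.118 × 10⁻⁵ × 7.2 × (15917)² = 1.118 × 10⁻⁵ × 7.2 × 253,350,889 ≈ 20,393.7 × g
Target RCF = 20,393.7 + 14,000 = 34,393.7 × g
N² = 34,393.7 / (8.0496 × 10⁻⁵) = 427,272,163
N ≈ √427,272,163 ≈ 20,670.6

≈ 20650 RPM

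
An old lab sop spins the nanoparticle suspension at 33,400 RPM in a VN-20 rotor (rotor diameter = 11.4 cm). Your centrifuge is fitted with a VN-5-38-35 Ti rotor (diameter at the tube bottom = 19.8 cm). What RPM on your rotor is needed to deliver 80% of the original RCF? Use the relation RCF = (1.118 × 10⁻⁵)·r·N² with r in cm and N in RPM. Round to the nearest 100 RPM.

≈ 22700 RPM

Original rotor: r = 11.4 / 2 = 5.7 cm
RCF_original = 1.118 × 10⁻⁵ × 5.7 × (33400)² = 1.118 × 10⁻⁵ × 5.7 × 1,115,560,000 ≈ 71,090.2 × g
Target RCF = 0.8 × 71,090.2 ≈ 56,872.2 × g
Your rotor: r = 19.8 / 2 = 9.9 cm
56,872.2 = 1.118 × 10⁻⁵ × 9.9 × N²
N² = 56,872.2 / (11.0682 × 10⁻⁵) = 513,834,228
N ≈ √513,834,228 ≈ 22,667.9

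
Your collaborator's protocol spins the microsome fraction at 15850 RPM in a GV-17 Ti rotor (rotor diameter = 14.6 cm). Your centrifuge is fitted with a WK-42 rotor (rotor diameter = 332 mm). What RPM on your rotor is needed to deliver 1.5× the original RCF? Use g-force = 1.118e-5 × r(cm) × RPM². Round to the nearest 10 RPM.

12870 RPM

Original rotor: r = 14.6 / 2 = 7.3 cm
RCF_original = 1.118 × 10⁻⁵ × 7.3 × (15850)² = 1.118 × 10⁻⁵ × 7.3 × 251,222,500 ≈ 20,503.3 × g
Target RCF = 1.5 × 20,503.3 ≈ 30,754.9 × g
Your rotor: r = 332 mm / 2 = 166 mm = 16.6 cm
30,754.9 = 1.118 × 10⁻⁵ × 16.6 × N²
N² = 30,754.9 / (18.5588 × 10⁻⁵) = 165,715,995
N ≈ √165,715,995 ≈ 12,873.1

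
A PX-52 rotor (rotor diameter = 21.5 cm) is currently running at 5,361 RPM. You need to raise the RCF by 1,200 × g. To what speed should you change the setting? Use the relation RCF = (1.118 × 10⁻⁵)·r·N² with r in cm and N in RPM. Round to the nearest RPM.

r = 21.5 / 2 = 10.75 cm
Current RCF = 1.118 × 10⁻⁵ × 10.75 × (5361)² = 1.118 × 10⁻⁵ × 10.75 × 28,740,321 ≈ 3,454.2 × g
Target RCF = 3,454.2 + 1,200 = 4,654.2 × g
N² = 4,654.2 / (12.0185 × 10⁻⁵) = 38,725,298
N ≈ √38,725,298 ≈ 6,223.0

≈ 6223 RPM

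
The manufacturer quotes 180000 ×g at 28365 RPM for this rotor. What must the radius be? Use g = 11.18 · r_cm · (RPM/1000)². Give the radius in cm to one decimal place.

180000 = 11.18 × r × (28.365)²
r = 180000 / (11.18 × 804.573225) = 180000 / 8995.129 ≈ 20.011 cm

≈ 20.0 cm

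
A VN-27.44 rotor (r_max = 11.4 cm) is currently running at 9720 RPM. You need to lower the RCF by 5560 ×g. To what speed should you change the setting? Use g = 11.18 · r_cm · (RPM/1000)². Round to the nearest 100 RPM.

N₂ ≈ 7100 RPM

Current RCF = 11.18 × 11.4 × (9.72)² = 11.18 × 11.4 × 94.4784 ≈ 12,041.5 × g
Target RCF = 12,041.5 − 5,560 = 6,481.5 × g
(N/1000)² = 6,481.5 / 127.452 = 50.85444
N = 1000 × √50.85444 ≈ 7,131.2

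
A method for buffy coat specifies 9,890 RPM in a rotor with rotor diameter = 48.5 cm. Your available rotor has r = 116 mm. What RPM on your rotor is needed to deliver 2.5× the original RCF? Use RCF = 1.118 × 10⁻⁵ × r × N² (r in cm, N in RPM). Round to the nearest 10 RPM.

Original rotor: r = 48.5 / 2 = 24.25 cm
RCF_original = 1.118 × 10⁻⁵ × 24.25 × (9890)² = 1.118 × 10⁻⁵ × 24.25 × 97,812,100 ≈ 26,518.3 × g
Target RCF = 2.5 × 26,518.3 ≈ 66,295.8 × g
Your rotor: r = 116 mm = 11.6 cm
66,295.8 = 1.118 × 10⁻⁵ × 11.6 × N²
N² = 66,295.8 / (12.9688 × 10⁻⁵) = 511,194,559
N ≈ √511,194,559 ≈ 22,609.6

≈ 22610 RPM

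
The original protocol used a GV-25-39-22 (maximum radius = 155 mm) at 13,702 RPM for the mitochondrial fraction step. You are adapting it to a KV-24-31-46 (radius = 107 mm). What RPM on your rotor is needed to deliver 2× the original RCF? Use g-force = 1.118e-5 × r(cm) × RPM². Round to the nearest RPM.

Original rotor: r = 155 mm = 15.5 cm
RCF = 1.118 × 10⁻⁵ × r × N²
RCF_original = 1.118 × 10⁻⁵ × 15.5 × (13702)² = 1.118 × 10⁻⁵ × 15.5 × 187,744,804 ≈ 32,534.3 × g
Target RCF = 2 × 32,534.3 ≈ 65,068.6 × g
Your rotor: r = 107 mm = 10.7 cm
65,068.6 = 1.118 × 10⁻⁵ × 10.7 × N²
N² = 65,068.6 / (11.9626 × 10⁻⁵) = 543,933,593
N ≈ √543,933,593 ≈ 23,322.4

23322 RPM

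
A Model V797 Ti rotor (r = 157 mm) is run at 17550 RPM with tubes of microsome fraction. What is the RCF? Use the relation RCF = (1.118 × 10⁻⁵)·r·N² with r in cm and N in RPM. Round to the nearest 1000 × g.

RCF ≈ 54000 x g

r = 157 mm = 15.7 cm
RCF = 1.118 × 10⁻⁵ × 15.7 × (17550)² = 1.118 × 10⁻⁵ × 15.7 × 308,002,500 ≈ 54,062.4 × g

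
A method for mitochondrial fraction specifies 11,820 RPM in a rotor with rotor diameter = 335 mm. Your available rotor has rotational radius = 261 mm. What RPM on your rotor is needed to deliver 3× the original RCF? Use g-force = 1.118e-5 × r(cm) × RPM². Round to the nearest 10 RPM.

Original rotor: r = 335 mm / 2 = 167.5 mm = 16.75 cm
RCF = 1.118 × 10⁻⁵ × r × N²
RCF_original = 1.118 × 10⁻⁵ × 16.75 × (11820)² = 1.118 × 10⁻⁵ × 16.75 × 139,712,400 ≈ 26,163.2 × g
Target RCF = 3 × 26,163.2 ≈ 78,489.6 × g
Your rotor: r = 261 mm = 26.1 cm
78,489.6 = 1.118 × 10⁻⁵ × 26.1 × N²
N² = 78,489.6 / (29.1798 × 10⁻⁵) = 268,986,079
N ≈ √268,986,079 ≈ 16,400.8

≈ 16400 RPM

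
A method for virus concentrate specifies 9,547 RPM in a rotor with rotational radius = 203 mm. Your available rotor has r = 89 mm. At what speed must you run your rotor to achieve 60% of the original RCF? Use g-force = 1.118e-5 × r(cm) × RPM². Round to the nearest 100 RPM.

Original rotor: r = 203 mm = 20.3 cm
RCF = 1.118 × 10⁻⁵ × r × N²
RCF_original = 1.118 × 10⁻⁵ × 20.3 × (9547)² = 1.118 × 10⁻⁵ × 20.3 × 91,145,209 ≈ 20,685.8 × g
Target RCF = 0.6 × 20,685.8 ≈ 12,411.5 × g
Your rotor: r = 89 mm = 8.9 cm
12,411.5 = 1.118 × 10⁻⁵ × 8.9 × N²
N² = 12,411.5 / (9.9502 × 10⁻⁵) = 124,736,186
N ≈ √124,736,186 ≈ 11,168.5

11200 RPM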